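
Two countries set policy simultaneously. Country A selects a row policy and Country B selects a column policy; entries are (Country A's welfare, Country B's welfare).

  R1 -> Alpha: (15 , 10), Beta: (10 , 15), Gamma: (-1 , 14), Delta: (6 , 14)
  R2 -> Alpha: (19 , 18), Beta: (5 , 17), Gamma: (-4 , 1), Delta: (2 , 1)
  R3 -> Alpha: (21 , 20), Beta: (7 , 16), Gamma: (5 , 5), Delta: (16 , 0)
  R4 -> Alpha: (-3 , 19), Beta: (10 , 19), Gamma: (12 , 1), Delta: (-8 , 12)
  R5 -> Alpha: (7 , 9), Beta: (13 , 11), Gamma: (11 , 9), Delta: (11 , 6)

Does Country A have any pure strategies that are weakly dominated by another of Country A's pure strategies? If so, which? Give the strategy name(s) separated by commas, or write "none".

R2

R1 is not dominated — it holds its own against R2 at Beta (10>5); R3 at Beta (10>7); R4 at Alpha (15>-3); R5 at Alpha (15>7).
R2: dominated, since R3 does at least as well everywhere (Alpha: 21>19, Beta: 7>5, Gamma: 5>-4, Delta: 16>2).
Nothing dominates R3: R1 at Alpha (21>15); R2 at Alpha (21>19); R4 at Alpha (21>-3); R5 at Alpha (21>7).
Nothing dominates R4: R1 at Gamma (12>-1); R2 at Beta (10>5); R3 at Beta (10>7); R5 at Gamma (12>11).
Nothing dominates R5: R1 at Beta (13>10); R2 at Beta (13>5); R3 at Beta (13>7); R4 at Alpha (7>-3).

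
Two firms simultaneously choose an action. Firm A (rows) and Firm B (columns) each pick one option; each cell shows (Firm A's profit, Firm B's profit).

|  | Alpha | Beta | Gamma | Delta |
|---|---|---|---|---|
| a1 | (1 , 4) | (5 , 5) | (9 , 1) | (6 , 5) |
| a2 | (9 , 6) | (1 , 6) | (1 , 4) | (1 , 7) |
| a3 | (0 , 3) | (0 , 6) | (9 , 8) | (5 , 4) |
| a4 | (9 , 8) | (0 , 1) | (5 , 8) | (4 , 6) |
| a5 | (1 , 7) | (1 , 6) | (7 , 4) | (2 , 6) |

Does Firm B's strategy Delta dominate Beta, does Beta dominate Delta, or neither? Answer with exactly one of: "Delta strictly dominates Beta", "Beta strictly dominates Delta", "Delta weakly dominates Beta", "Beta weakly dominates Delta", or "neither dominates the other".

Delta's payoffs vs Beta's, by Firm A's action — a1: 5=5, a2: 7>6, a3: 4<6, a4: 6>1, a5: 6=6.
Delta does better at a2, a4 but worse at a3; neither strategy dominates the other.

neither dominates the other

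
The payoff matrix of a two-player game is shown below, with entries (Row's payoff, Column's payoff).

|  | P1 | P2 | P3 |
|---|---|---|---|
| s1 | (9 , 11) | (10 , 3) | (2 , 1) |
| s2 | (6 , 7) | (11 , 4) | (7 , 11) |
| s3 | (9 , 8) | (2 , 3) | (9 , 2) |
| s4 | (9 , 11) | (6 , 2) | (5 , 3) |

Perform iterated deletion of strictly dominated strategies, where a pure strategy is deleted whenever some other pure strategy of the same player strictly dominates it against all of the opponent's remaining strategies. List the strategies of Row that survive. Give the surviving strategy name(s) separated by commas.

s1, s3, s4

For Column, P1 strictly dominates P2 on the remaining rows (s1: 11>3, s2: 7>4, s3: 8>3, s4: 11>2); eliminate P2.
For Row, s3 strictly dominates s2 on the remaining columns (P1: 9>6, P3: 9>7); eliminate s2.
For Column, P1 strictly dominates P3 on the remaining rows (s1: 11>1, s3: 8>2, s4: 11>3); eliminate P3.
Among the remaining strategies, none is strictly dominated by another pure strategy of the same player, so the elimination stops.
Surviving strategies — Row: {s1, s3, s4}; Column: {P1}.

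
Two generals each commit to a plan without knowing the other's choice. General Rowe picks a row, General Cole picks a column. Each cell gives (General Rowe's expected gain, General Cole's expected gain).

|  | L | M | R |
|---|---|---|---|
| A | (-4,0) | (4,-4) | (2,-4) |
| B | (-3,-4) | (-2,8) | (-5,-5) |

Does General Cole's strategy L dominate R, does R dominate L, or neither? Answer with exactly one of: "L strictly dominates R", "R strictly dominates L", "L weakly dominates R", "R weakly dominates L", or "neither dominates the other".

L strictly dominates R

L's payoffs vs R's, by General Rowe's action — A: 0>-4, B: -4>-5.
L gives a strictly higher payoff against every action of General Rowe, so L strictly dominates R.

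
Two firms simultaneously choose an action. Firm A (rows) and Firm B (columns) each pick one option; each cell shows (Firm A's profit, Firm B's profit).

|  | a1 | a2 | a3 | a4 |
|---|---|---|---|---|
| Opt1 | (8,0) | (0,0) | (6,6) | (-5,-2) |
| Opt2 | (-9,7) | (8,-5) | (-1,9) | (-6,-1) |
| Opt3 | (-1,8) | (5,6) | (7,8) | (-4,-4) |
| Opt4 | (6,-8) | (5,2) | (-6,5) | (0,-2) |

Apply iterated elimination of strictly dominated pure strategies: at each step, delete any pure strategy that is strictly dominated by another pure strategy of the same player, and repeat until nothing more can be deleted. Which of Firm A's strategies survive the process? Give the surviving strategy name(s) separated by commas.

Opt1, Opt3

For Firm B, a3 strictly dominates a2 on the remaining rows (Opt1: 6>0, Opt2: 9>-5, Opt3: 8>6, Opt4: 5>2); eliminate a2.
For Firm A, Opt1 strictly dominates Opt2 on the remaining columns (a1: 8>-9, a3: 6>-1, a4: -5>-6); eliminate Opt2.
For Firm B, a3 strictly dominates a4 on the remaining rows (Opt1: 6>-2, Opt3: 8>-4, Opt4: 5>-2); eliminate a4.
Row Opt4 is eliminated: Opt1 beats it against every remaining column (a1: 8>6, a3: 6>-6).
Among the remaining strategies, none is strictly dominated by another pure strategy of the same player, so the elimination stops.
Surviving strategies — Firm A: {Opt1, Opt3}; Firm B: {a1, a3}.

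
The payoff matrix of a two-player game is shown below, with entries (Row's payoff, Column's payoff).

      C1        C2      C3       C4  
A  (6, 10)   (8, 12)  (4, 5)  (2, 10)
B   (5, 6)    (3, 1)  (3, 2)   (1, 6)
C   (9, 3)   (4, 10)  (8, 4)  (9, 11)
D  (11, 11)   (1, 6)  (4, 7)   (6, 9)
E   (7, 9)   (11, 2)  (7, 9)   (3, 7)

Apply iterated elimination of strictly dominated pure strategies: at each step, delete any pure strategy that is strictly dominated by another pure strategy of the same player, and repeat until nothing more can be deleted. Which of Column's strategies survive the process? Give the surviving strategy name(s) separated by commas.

Row's strategy A is strictly dominated by E (C1: 7>6, C2: 11>8, C3: 7>4, C4: 3>2) and is removed.
Row's strategy B is strictly dominated by C (C1: 9>5, C2: 4>3, C3: 8>3, C4: 9>1) and is removed.
Column's strategy C2 is strictly dominated by C4 (C: 11>10, D: 9>6, E: 7>2) and is removed.
For Row, C strictly dominates E on the remaining columns (C1: 9>7, C3: 8>7, C4: 9>3); eliminate E.
Column C3 is eliminated: C4 beats it against every remaining row (C: 11>4, D: 9>7).
Among the remaining strategies, none is strictly dominated by another pure strategy of the same player, so the elimination stops.
Surviving strategies — Row: {C, D}; Column: {C1, C4}.

C1, C4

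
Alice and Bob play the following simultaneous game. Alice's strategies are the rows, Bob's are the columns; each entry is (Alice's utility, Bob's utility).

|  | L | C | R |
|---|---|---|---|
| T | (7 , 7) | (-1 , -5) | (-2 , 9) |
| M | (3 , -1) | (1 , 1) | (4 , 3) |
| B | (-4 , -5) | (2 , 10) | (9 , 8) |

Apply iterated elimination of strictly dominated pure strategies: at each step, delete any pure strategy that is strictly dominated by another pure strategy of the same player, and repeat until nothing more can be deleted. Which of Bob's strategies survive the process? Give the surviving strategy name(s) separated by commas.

C

Bob's strategy L is strictly dominated by R (T: 9>7, M: 3>-1, B: 8>-5) and is removed.
For Alice, M strictly dominates T on the remaining columns (C: 1>-1, R: 4>-2); eliminate T.
For Alice, B strictly dominates M on the remaining columns (C: 2>1, R: 9>4); eliminate M.
For Bob, C strictly dominates R on the remaining rows (B: 10>8); eliminate R.
Among the remaining strategies, none is strictly dominated by another pure strategy of the same player, so the elimination stops.
Surviving strategies — Alice: {B}; Bob: {C}.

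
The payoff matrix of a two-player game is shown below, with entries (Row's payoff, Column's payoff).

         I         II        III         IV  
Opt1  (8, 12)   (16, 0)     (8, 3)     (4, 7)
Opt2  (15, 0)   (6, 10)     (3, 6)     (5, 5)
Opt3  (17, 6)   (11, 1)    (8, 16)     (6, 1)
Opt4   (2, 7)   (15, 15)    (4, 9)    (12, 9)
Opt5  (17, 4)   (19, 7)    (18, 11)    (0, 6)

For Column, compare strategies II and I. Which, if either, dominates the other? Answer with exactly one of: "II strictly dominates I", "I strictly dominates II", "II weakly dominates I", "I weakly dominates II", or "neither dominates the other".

II's payoffs vs I's, by Row's action — Opt1: 0<12, Opt2: 10>0, Opt3: 1<6, Opt4: 15>7, Opt5: 7>4.
II does better at Opt2, Opt4, Opt5 but worse at Opt1, Opt3; neither strategy dominates the other.

neither dominates the other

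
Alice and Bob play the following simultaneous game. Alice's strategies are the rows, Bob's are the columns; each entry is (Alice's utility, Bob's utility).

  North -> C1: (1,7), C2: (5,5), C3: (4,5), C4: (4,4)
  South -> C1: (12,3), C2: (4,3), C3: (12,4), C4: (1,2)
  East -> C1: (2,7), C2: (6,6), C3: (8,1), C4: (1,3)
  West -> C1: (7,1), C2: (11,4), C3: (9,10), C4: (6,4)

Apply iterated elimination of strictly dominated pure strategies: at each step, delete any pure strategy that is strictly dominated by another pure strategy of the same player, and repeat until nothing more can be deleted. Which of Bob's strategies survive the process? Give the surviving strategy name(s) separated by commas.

C3

Row North is eliminated: West beats it against every remaining column (C1: 7>1, C2: 11>5, C3: 9>4, C4: 6>4).
For Alice, West strictly dominates East on the remaining columns (C1: 7>2, C2: 11>6, C3: 9>8, C4: 6>1); eliminate East.
Column C1 is eliminated: C3 beats it against every remaining row (South: 4>3, West: 10>1).
Column C2 is eliminated: C3 beats it against every remaining row (South: 4>3, West: 10>4).
For Bob, C3 strictly dominates C4 on the remaining rows (South: 4>2, West: 10>4); eliminate C4.
For Alice, South strictly dominates West on the remaining columns (C3: 12>9); eliminate West.
Among the remaining strategies, none is strictly dominated by another pure strategy of the same player, so the elimination stops.
Surviving strategies — Alice: {South}; Bob: {C3}.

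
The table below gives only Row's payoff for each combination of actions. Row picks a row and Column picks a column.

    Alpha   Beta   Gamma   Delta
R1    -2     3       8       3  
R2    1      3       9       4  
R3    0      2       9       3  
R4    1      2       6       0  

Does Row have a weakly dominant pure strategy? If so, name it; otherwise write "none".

R2

R2 vs R1: Alpha: 1>-2, Beta: 3=3, Gamma: 9>8, Delta: 4>3.
R2 vs R3: Alpha: 1>0, Beta: 3>2, Gamma: 9=9, Delta: 4>3.
R2 vs R4: Alpha: 1=1, Beta: 3>2, Gamma: 9>6, Delta: 4>0.
R2 is at least as good as every other strategy against every opponent action, so it is weakly dominant.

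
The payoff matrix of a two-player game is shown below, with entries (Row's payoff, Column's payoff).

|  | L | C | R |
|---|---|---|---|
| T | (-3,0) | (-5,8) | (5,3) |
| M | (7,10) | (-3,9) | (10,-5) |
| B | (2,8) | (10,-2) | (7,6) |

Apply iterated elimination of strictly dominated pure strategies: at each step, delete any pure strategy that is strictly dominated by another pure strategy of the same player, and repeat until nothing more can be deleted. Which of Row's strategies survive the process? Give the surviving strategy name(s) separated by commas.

Row T is eliminated: M beats it against every remaining column (L: 7>-3, C: -3>-5, R: 10>5).
Column's strategy C is strictly dominated by L (M: 10>9, B: 8>-2) and is removed.
For Row, M strictly dominates B on the remaining columns (L: 7>2, R: 10>7); eliminate B.
Column R is eliminated: L beats it against every remaining row (M: 10>-5).
Among the remaining strategies, none is strictly dominated by another pure strategy of the same player, so the elimination stops.
Surviving strategies — Row: {M}; Column: {L}.

M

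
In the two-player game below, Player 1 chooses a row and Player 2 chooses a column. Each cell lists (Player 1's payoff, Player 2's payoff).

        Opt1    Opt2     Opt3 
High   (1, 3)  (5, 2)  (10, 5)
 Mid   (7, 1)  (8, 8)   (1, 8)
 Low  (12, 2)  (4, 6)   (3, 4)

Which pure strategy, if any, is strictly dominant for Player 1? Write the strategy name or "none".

none

High fails to dominate Mid at Opt1 (1<7).
Mid fails to dominate High at Opt3 (1<10).
Low fails to dominate High at Opt2 (4<5).
No single strategy dominates all the others.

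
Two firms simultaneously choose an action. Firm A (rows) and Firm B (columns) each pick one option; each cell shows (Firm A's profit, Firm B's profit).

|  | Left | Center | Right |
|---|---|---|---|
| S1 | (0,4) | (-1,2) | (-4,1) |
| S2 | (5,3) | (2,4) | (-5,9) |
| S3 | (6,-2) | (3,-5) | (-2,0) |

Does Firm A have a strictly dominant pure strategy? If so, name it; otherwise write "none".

S3 vs S1: Left: 6>0, Center: 3>-1, Right: -2>-4.
S3 vs S2: Left: 6>5, Center: 3>2, Right: -2>-5.
S3 strictly beats every other strategy against every opponent action, so it is strictly dominant.

S3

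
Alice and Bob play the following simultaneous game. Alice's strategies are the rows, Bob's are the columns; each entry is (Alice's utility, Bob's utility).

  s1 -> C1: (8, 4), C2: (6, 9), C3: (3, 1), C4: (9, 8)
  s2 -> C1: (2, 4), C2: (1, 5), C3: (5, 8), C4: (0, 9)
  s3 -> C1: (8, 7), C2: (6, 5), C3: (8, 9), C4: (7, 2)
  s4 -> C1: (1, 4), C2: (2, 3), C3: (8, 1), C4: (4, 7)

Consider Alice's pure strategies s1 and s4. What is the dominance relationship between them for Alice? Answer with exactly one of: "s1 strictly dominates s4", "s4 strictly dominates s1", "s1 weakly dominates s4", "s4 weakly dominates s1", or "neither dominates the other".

s1's payoffs vs s4's, by Bob's action — C1: 8>1, C2: 6>2, C3: 3<8, C4: 9>4.
s1 does better at C1, C2, C4 but worse at C3; neither strategy dominates the other.

neither dominates the other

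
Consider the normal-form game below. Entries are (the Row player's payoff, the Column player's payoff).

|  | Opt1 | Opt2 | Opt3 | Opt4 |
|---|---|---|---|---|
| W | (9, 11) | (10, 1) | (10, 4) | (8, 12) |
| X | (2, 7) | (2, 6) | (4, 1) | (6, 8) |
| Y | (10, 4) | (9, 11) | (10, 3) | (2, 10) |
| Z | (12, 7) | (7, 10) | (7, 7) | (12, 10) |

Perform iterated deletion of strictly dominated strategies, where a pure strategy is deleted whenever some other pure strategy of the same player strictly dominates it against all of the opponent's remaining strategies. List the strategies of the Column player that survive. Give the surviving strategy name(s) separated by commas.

The Row player's strategy X is strictly dominated by W (Opt1: 9>2, Opt2: 10>2, Opt3: 10>4, Opt4: 8>6) and is removed.
Column Opt1 is eliminated: Opt4 beats it against every remaining row (W: 12>11, Y: 10>4, Z: 10>7).
Column Opt3 is eliminated: Opt4 beats it against every remaining row (W: 12>4, Y: 10>3, Z: 10>7).
For the Row player, W strictly dominates Y on the remaining columns (Opt2: 10>9, Opt4: 8>2); eliminate Y.
Among the remaining strategies, none is strictly dominated by another pure strategy of the same player, so the elimination stops.
Surviving strategies — the Row player: {W, Z}; the Column player: {Opt2, Opt4}.

Opt2, Opt4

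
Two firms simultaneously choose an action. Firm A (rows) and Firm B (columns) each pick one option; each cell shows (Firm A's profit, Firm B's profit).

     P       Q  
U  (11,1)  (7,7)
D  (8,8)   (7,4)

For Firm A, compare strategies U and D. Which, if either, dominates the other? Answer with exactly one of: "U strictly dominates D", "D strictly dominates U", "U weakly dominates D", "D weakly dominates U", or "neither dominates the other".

Compare U to D across every action of Firm B: P: 11>8, Q: 7=7.
U is at least as good everywhere and strictly better somewhere (tied only at Q), so U weakly but not strictly dominates D.

U weakly dominates D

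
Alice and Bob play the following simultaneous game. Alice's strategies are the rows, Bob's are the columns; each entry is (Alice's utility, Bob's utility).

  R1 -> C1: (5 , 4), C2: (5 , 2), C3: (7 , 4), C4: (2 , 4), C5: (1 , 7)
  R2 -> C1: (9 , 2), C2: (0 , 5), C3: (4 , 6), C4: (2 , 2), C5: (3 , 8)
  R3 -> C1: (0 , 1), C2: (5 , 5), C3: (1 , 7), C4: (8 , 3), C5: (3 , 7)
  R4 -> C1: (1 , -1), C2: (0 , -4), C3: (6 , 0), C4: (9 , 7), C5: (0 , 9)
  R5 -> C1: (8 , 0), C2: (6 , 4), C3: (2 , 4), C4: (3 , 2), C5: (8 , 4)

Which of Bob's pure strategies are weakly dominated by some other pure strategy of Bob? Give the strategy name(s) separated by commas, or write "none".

C1 is weakly dominated by C3 (R1: 4=4, R2: 6>2, R3: 7>1, R4: 0>-1, R5: 4>0).
C2: dominated, since C3 does at least as well everywhere (R1: 4>2, R2: 6>5, R3: 7>5, R4: 0>-4, R5: 4=4).
C3 is weakly dominated by C5 (R1: 7>4, R2: 8>6, R3: 7=7, R4: 9>0, R5: 4=4).
C5 weakly dominates C4 — R1: 7>4, R2: 8>2, R3: 7>3, R4: 9>7, R5: 4>2.
Nothing dominates C5: C1 at R1 (7>4); C2 at R1 (7>2); C3 at R1 (7>4); C4 at R1 (7>4).

C1, C2, C3, C4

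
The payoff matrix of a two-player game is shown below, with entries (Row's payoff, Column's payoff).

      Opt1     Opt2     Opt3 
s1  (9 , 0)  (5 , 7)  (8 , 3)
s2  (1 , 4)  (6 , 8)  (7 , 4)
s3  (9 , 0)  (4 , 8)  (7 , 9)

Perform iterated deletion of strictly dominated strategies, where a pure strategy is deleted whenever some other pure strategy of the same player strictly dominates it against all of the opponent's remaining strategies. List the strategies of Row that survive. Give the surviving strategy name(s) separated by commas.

s2

Column's strategy Opt1 is strictly dominated by Opt2 (s1: 7>0, s2: 8>4, s3: 8>0) and is removed.
For Row, s1 strictly dominates s3 on the remaining columns (Opt2: 5>4, Opt3: 8>7); eliminate s3.
For Column, Opt2 strictly dominates Opt3 on the remaining rows (s1: 7>3, s2: 8>4); eliminate Opt3.
For Row, s2 strictly dominates s1 on the remaining columns (Opt2: 6>5); eliminate s1.
Among the remaining strategies, none is strictly dominated by another pure strategy of the same player, so the elimination stops.
Surviving strategies — Row: {s2}; Column: {Opt2}.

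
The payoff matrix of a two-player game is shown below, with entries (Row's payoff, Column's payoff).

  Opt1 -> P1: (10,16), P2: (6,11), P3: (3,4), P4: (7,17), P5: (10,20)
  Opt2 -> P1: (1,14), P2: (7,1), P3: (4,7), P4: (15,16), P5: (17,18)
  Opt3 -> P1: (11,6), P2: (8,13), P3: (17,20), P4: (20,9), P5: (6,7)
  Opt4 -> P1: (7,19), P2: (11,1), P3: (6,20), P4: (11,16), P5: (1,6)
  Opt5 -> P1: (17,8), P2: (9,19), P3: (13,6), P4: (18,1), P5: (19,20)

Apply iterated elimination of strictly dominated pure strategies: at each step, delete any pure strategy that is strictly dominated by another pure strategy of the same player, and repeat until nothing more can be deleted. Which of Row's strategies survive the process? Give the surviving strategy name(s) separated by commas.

Opt3, Opt4, Opt5

Row's strategy Opt1 is strictly dominated by Opt5 (P1: 17>10, P2: 9>6, P3: 13>3, P4: 18>7, P5: 19>10) and is removed.
Row Opt2 is eliminated: Opt5 beats it against every remaining column (P1: 17>1, P2: 9>7, P3: 13>4, P4: 18>15, P5: 19>17).
Column P4 is eliminated: P3 beats it against every remaining row (Opt3: 20>9, Opt4: 20>16, Opt5: 6>1).
Among the remaining strategies, none is strictly dominated by another pure strategy of the same player, so the elimination stops.
Surviving strategies — Row: {Opt3, Opt4, Opt5}; Column: {P1, P2, P3, P5}.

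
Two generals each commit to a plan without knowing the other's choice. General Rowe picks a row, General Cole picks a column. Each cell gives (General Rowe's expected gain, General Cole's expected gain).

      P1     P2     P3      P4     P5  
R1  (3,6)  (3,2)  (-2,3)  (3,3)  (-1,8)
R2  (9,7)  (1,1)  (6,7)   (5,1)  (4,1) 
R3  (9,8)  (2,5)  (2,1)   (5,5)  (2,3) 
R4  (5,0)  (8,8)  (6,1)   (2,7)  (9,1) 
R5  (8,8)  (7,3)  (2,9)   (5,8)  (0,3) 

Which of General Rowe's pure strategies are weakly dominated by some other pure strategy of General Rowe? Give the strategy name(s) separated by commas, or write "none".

R1

R5 weakly dominates R1 — P1: 8>3, P2: 7>3, P3: 2>-2, P4: 5>3, P5: 0>-1.
R2 is not dominated — it holds its own against R1 at P1 (9>3); R3 at P3 (6>2); R4 at P1 (9>5); R5 at P1 (9>8).
Nothing dominates R3: R1 at P1 (9>3); R2 at P2 (2>1); R4 at P1 (9>5); R5 at P1 (9>8).
Nothing dominates R4: R1 at P1 (5>3); R2 at P2 (8>1); R3 at P2 (8>2); R5 at P2 (8>7).
R5: no other strategy beats it everywhere (R1 at P1 (8>3); R2 at P2 (7>1); R3 at P2 (7>2); R4 at P1 (8>5)).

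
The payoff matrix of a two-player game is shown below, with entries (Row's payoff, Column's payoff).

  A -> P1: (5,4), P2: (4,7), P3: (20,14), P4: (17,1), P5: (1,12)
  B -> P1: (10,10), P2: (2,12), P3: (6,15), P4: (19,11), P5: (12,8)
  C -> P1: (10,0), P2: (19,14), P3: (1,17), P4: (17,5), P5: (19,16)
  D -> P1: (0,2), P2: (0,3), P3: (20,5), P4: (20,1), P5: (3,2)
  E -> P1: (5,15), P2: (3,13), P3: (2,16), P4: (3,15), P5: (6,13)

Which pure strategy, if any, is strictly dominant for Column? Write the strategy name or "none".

P3 vs P1: A: 14>4, B: 15>10, C: 17>0, D: 5>2, E: 16>15.
P3 vs P2: A: 14>7, B: 15>12, C: 17>14, D: 5>3, E: 16>13.
P3 vs P4: A: 14>1, B: 15>11, C: 17>5, D: 5>1, E: 16>15.
P3 vs P5: A: 14>12, B: 15>8, C: 17>16, D: 5>2, E: 16>13.
P3 strictly beats every other strategy against every opponent action, so it is strictly dominant.

P3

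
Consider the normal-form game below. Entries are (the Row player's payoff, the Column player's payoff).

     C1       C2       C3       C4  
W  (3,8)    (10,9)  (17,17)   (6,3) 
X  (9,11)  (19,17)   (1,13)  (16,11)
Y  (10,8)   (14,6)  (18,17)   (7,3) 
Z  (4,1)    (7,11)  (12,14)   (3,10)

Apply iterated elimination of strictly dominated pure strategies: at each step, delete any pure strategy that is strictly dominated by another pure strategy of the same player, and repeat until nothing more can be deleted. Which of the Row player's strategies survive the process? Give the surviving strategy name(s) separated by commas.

X, Y

Row W is eliminated: Y beats it against every remaining column (C1: 10>3, C2: 14>10, C3: 18>17, C4: 7>6).
For the Row player, Y strictly dominates Z on the remaining columns (C1: 10>4, C2: 14>7, C3: 18>12, C4: 7>3); eliminate Z.
The Column player's strategy C1 is strictly dominated by C3 (X: 13>11, Y: 17>8) and is removed.
For the Column player, C2 strictly dominates C4 on the remaining rows (X: 17>11, Y: 6>3); eliminate C4.
Among the remaining strategies, none is strictly dominated by another pure strategy of the same player, so the elimination stops.
Surviving strategies — the Row player: {X, Y}; the Column player: {C2, C3}.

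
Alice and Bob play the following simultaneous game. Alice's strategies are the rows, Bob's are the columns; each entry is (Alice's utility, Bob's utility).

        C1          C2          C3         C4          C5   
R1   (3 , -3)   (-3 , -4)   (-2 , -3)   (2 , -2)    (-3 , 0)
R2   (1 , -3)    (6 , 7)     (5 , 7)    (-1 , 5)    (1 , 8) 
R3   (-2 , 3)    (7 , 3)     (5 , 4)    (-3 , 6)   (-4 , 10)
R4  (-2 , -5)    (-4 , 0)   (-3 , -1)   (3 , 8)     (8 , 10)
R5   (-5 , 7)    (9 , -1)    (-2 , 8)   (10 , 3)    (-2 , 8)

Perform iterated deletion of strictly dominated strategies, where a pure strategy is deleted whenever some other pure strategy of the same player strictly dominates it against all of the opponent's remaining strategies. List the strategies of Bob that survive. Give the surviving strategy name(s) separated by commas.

Column C1 is eliminated: C5 beats it against every remaining row (R1: 0>-3, R2: 8>-3, R3: 10>3, R4: 10>-5, R5: 8>7).
Bob's strategy C2 is strictly dominated by C5 (R1: 0>-4, R2: 8>7, R3: 10>3, R4: 10>0, R5: 8>-1) and is removed.
For Bob, C5 strictly dominates C4 on the remaining rows (R1: 0>-2, R2: 8>5, R3: 10>6, R4: 10>8, R5: 8>3); eliminate C4.
For Alice, R2 strictly dominates R1 on the remaining columns (C3: 5>-2, C5: 1>-3); eliminate R1.
Alice's strategy R5 is strictly dominated by R2 (C3: 5>-2, C5: 1>-2) and is removed.
For Bob, C5 strictly dominates C3 on the remaining rows (R2: 8>7, R3: 10>4, R4: 10>-1); eliminate C3.
Alice's strategy R2 is strictly dominated by R4 (C5: 8>1) and is removed.
Row R3 is eliminated: R4 beats it against every remaining column (C5: 8>-4).
Among the remaining strategies, none is strictly dominated by another pure strategy of the same player, so the elimination stops.
Surviving strategies — Alice: {R4}; Bob: {C5}.

C5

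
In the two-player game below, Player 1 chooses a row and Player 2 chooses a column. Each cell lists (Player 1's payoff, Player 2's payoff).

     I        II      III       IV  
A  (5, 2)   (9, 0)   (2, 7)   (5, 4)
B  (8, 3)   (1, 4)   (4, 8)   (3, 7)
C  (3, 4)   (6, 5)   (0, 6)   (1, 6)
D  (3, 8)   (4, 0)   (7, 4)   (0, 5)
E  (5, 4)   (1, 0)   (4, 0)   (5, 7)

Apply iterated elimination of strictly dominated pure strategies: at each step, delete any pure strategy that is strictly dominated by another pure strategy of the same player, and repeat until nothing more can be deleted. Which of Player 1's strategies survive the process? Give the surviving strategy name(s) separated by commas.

Row C is eliminated: A beats it against every remaining column (I: 5>3, II: 9>6, III: 2>0, IV: 5>1).
Player 2's strategy II is strictly dominated by IV (A: 4>0, B: 7>4, D: 5>0, E: 7>0) and is removed.
Among the remaining strategies, none is strictly dominated by another pure strategy of the same player, so the elimination stops.
Surviving strategies — Player 1: {A, B, D, E}; Player 2: {I, III, IV}.

A, B, D, E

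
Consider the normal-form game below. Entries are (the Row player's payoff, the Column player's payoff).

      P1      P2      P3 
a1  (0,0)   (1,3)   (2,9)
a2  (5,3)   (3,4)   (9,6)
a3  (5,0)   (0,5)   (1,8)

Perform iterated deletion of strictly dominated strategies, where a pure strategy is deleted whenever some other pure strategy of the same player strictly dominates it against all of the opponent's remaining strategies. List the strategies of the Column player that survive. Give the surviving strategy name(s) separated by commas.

The Row player's strategy a1 is strictly dominated by a2 (P1: 5>0, P2: 3>1, P3: 9>2) and is removed.
Column P1 is eliminated: P2 beats it against every remaining row (a2: 4>3, a3: 5>0).
The Row player's strategy a3 is strictly dominated by a2 (P2: 3>0, P3: 9>1) and is removed.
For the Column player, P3 strictly dominates P2 on the remaining rows (a2: 6>4); eliminate P2.
Among the remaining strategies, none is strictly dominated by another pure strategy of the same player, so the elimination stops.
Surviving strategies — the Row player: {a2}; the Column player: {P3}.

P3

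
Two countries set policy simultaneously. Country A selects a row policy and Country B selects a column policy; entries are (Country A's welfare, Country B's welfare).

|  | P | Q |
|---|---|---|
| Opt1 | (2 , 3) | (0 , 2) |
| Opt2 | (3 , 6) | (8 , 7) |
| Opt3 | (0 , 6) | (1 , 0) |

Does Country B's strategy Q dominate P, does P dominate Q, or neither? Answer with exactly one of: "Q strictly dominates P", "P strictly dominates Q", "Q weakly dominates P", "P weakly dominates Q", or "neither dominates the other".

Compare Q to P across each choice by Country A: Opt1: 2<3, Opt2: 7>6, Opt3: 0<6.
Q does better at Opt2 but worse at Opt1, Opt3; neither strategy dominates the other.

neither dominates the other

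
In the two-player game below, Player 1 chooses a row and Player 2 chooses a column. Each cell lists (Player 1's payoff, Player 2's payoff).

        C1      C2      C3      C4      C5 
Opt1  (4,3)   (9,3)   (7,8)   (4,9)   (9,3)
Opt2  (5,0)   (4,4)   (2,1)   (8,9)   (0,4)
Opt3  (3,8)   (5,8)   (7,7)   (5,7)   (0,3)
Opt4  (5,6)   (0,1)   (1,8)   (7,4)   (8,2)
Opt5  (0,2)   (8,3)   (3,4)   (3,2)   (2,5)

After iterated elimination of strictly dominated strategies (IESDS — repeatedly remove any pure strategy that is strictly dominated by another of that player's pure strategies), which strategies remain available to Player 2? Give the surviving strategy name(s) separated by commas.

C1, C2, C3, C4

For Player 1, Opt1 strictly dominates Opt5 on the remaining columns (C1: 4>0, C2: 9>8, C3: 7>3, C4: 4>3, C5: 9>2); eliminate Opt5.
Player 2's strategy C5 is strictly dominated by C4 (Opt1: 9>3, Opt2: 9>4, Opt3: 7>3, Opt4: 4>2) and is removed.
Among the remaining strategies, none is strictly dominated by another pure strategy of the same player, so the elimination stops.
Surviving strategies — Player 1: {Opt1, Opt2, Opt3, Opt4}; Player 2: {C1, C2, C3, C4}.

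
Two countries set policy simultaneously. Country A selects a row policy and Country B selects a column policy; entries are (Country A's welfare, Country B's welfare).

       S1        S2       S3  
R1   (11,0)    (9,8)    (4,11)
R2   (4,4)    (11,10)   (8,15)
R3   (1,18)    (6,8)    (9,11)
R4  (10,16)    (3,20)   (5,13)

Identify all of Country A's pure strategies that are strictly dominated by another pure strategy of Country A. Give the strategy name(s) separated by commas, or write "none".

none

R1: no other strategy beats it everywhere (R2 at S1 (11>4); R3 at S1 (11>1); R4 at S1 (11>10)).
R2 is not dominated — it holds its own against R1 at S2 (11>9); R3 at S1 (4>1); R4 at S2 (11>3).
R3: no other strategy beats it everywhere (R1 at S3 (9>4); R2 at S3 (9>8); R4 at S2 (6>3)).
Nothing dominates R4: R1 at S3 (5>4); R2 at S1 (10>4); R3 at S1 (10>1).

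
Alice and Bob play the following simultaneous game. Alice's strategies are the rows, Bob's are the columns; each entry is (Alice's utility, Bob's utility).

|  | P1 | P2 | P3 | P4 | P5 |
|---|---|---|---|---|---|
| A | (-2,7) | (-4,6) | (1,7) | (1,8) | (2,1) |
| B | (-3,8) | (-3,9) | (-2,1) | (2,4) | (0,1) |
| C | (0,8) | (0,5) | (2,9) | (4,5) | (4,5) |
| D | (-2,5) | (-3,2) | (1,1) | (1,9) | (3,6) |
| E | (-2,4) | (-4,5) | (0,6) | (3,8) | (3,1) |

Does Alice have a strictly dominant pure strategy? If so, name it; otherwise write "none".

C

C vs A: P1: 0>-2, P2: 0>-4, P3: 2>1, P4: 4>1, P5: 4>2.
C vs B: P1: 0>-3, P2: 0>-3, P3: 2>-2, P4: 4>2, P5: 4>0.
C vs D: P1: 0>-2, P2: 0>-3, P3: 2>1, P4: 4>1, P5: 4>3.
C vs E: P1: 0>-2, P2: 0>-4, P3: 2>0, P4: 4>3, P5: 4>3.
C strictly beats every other strategy against every opponent action, so it is strictly dominant.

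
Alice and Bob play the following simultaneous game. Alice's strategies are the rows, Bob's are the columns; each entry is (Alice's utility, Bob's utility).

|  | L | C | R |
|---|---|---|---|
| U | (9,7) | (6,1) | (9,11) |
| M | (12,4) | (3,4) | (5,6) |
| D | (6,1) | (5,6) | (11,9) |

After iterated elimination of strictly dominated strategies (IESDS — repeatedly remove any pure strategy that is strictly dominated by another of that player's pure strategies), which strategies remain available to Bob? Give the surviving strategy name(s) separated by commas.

For Bob, R strictly dominates L on the remaining rows (U: 11>7, M: 6>4, D: 9>1); eliminate L.
Row M is eliminated: U beats it against every remaining column (C: 6>3, R: 9>5).
Bob's strategy C is strictly dominated by R (U: 11>1, D: 9>6) and is removed.
Row U is eliminated: D beats it against every remaining column (R: 11>9).
Among the remaining strategies, none is strictly dominated by another pure strategy of the same player, so the elimination stops.
Surviving strategies — Alice: {D}; Bob: {R}.

R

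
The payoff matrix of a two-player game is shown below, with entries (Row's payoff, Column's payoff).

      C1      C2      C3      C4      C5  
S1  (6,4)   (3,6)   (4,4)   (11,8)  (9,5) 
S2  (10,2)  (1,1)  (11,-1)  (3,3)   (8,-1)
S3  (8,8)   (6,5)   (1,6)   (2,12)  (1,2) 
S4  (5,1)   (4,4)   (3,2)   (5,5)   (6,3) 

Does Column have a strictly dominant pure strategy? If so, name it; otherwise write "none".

C4 vs C1: S1: 8>4, S2: 3>2, S3: 12>8, S4: 5>1.
C4 vs C2: S1: 8>6, S2: 3>1, S3: 12>5, S4: 5>4.
C4 vs C3: S1: 8>4, S2: 3>-1, S3: 12>6, S4: 5>2.
C4 vs C5: S1: 8>5, S2: 3>-1, S3: 12>2, S4: 5>3.
C4 strictly beats every other strategy against every opponent action, so it is strictly dominant.

C4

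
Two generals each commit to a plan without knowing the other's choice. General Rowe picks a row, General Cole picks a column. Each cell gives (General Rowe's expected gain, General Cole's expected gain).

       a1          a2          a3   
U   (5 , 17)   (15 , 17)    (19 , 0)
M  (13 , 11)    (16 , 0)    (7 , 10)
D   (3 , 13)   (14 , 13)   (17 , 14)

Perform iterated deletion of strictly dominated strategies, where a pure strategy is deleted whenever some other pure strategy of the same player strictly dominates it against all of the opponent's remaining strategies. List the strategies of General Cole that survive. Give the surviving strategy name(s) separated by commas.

a1

General Rowe's strategy D is strictly dominated by U (a1: 5>3, a2: 15>14, a3: 19>17) and is removed.
General Cole's strategy a3 is strictly dominated by a1 (U: 17>0, M: 11>10) and is removed.
General Rowe's strategy U is strictly dominated by M (a1: 13>5, a2: 16>15) and is removed.
For General Cole, a1 strictly dominates a2 on the remaining rows (M: 11>0); eliminate a2.
Among the remaining strategies, none is strictly dominated by another pure strategy of the same player, so the elimination stops.
Surviving strategies — General Rowe: {M}; General Cole: {a1}.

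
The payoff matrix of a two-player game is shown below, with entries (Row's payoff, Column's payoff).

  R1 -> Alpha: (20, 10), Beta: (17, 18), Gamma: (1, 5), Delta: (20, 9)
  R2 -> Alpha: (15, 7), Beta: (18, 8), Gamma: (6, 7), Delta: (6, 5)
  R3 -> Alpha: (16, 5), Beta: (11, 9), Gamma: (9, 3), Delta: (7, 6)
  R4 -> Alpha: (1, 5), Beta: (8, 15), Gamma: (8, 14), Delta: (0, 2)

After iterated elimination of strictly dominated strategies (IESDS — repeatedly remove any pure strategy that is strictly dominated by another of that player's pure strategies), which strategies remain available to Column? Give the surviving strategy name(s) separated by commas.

Beta

Row R4 is eliminated: R3 beats it against every remaining column (Alpha: 16>1, Beta: 11>8, Gamma: 9>8, Delta: 7>0).
Column Alpha is eliminated: Beta beats it against every remaining row (R1: 18>10, R2: 8>7, R3: 9>5).
Column's strategy Gamma is strictly dominated by Beta (R1: 18>5, R2: 8>7, R3: 9>3) and is removed.
For Row, R1 strictly dominates R3 on the remaining columns (Beta: 17>11, Delta: 20>7); eliminate R3.
Column Delta is eliminated: Beta beats it against every remaining row (R1: 18>9, R2: 8>5).
Row R1 is eliminated: R2 beats it against every remaining column (Beta: 18>17).
Among the remaining strategies, none is strictly dominated by another pure strategy of the same player, so the elimination stops.
Surviving strategies — Row: {R2}; Column: {Beta}.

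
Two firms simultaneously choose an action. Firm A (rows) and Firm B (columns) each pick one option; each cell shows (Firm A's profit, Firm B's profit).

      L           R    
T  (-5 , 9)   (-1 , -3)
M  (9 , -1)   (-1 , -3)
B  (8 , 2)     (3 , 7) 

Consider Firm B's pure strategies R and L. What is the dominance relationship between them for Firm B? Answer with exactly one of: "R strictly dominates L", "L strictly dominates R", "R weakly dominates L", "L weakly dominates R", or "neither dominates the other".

neither dominates the other

Compare R to L across each opponent action: T: -3<9, M: -3<-1, B: 7>2.
R does better at B but worse at T, M; neither strategy dominates the other.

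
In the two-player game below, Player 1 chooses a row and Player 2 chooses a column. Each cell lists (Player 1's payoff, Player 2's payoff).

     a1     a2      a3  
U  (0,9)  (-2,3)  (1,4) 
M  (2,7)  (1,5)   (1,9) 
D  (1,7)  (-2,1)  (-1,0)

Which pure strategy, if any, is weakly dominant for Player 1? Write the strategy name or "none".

M

M vs U: a1: 2>0, a2: 1>-2, a3: 1=1.
M vs D: a1: 2>1, a2: 1>-2, a3: 1>-1.
M is at least as good as every other strategy against every opponent action, so it is weakly dominant.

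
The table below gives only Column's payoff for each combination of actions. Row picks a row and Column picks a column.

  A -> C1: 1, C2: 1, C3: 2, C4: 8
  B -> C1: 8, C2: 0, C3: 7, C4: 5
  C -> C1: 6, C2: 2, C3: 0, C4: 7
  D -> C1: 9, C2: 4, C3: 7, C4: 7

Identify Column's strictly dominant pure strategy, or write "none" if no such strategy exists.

C1 fails to dominate C2 at A (1=1).
C2 fails to dominate C1 at A (1=1).
C3 fails to dominate C1 at B (7<8).
C4 fails to dominate C1 at B (5<8).
No single strategy dominates all the others.

none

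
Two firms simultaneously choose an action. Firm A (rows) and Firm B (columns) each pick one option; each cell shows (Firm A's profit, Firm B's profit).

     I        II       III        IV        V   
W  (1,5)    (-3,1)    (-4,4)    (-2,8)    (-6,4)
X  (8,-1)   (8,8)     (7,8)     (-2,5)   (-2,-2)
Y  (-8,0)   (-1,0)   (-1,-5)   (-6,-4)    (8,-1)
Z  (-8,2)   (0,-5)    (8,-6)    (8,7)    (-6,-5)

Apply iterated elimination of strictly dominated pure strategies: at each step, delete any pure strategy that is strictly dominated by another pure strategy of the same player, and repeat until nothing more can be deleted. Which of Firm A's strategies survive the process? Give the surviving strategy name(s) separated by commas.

For Firm B, I strictly dominates V on the remaining rows (W: 5>4, X: -1>-2, Y: 0>-1, Z: 2>-5); eliminate V.
Row Y is eliminated: X beats it against every remaining column (I: 8>-8, II: 8>-1, III: 7>-1, IV: -2>-6).
Column I is eliminated: IV beats it against every remaining row (W: 8>5, X: 5>-1, Z: 7>2).
Firm A's strategy W is strictly dominated by Z (II: 0>-3, III: 8>-4, IV: 8>-2) and is removed.
Among the remaining strategies, none is strictly dominated by another pure strategy of the same player, so the elimination stops.
Surviving strategies — Firm A: {X, Z}; Firm B: {II, III, IV}.

X, Z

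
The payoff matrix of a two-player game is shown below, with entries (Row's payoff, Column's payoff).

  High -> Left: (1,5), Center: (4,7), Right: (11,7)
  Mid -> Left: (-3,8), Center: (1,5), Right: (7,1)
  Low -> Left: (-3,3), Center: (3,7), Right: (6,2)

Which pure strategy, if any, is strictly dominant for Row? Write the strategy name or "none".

High vs Mid: Left: 1>-3, Center: 4>1, Right: 11>7.
High vs Low: Left: 1>-3, Center: 4>3, Right: 11>6.
High strictly beats every other strategy against every opponent action, so it is strictly dominant.

High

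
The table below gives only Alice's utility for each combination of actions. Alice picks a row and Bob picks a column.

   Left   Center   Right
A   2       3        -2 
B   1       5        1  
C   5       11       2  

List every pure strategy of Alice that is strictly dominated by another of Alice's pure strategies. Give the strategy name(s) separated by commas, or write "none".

A is strictly dominated by C (Left: 5>2, Center: 11>3, Right: 2>-2).
B: dominated, since C does at least as well everywhere (Left: 5>1, Center: 11>5, Right: 2>1).
C: no other strategy beats it everywhere (A at Left (5>2); B at Left (5>1)).

A, B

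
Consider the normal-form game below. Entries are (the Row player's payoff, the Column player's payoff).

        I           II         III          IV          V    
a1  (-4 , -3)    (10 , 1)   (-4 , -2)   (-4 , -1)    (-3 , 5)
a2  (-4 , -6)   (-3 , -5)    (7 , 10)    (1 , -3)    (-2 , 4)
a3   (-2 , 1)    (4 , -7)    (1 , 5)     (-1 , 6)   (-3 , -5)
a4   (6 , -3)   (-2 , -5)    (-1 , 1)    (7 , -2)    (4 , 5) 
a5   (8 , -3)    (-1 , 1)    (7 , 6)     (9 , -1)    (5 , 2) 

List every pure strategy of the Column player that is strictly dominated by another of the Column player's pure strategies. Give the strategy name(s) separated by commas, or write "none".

I, II

I is strictly dominated by III (a1: -2>-3, a2: 10>-6, a3: 5>1, a4: 1>-3, a5: 6>-3).
V strictly dominates II — a1: 5>1, a2: 4>-5, a3: -5>-7, a4: 5>-5, a5: 2>1.
III is not dominated — it holds its own against I at a1 (-2>-3); II at a2 (10>-5); IV at a2 (10>-3); V at a2 (10>4).
IV: no other strategy beats it everywhere (I at a1 (-1>-3); II at a2 (-3>-5); III at a1 (-1>-2); V at a3 (6>-5)).
V: no other strategy beats it everywhere (I at a1 (5>-3); II at a1 (5>1); III at a1 (5>-2); IV at a1 (5>-1)).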